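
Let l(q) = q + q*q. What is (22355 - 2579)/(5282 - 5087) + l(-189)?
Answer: 2316172/65 ≈ 35633.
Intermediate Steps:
l(q) = q + q**2
(22355 - 2579)/(5282 - 5087) + l(-189) = (22355 - 2579)/(5282 - 5087) - 189*(1 - 189) = 19776/195 - 189*(-188) = 19776*(1/195) + 35532 = 6592/65 + 35532 = 2316172/65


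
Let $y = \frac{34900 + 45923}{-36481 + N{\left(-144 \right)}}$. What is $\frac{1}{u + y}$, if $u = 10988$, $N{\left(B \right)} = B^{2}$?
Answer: $\frac{15745}{172925237} \approx 9.1051 \cdot 10^{-5}$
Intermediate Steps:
$y = - \frac{80823}{15745}$ ($y = \frac{34900 + 45923}{-36481 + \left(-144\right)^{2}} = \frac{80823}{-36481 + 20736} = \frac{80823}{-15745} = 80823 \left(- \frac{1}{15745}\right) = - \frac{80823}{15745} \approx -5.1332$)
$\frac{1}{u + y} = \frac{1}{10988 - \frac{80823}{15745}} = \frac{1}{\frac{172925237}{15745}} = \frac{15745}{172925237}$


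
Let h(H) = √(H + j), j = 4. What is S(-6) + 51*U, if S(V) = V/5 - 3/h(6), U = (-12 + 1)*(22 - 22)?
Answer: -6/5 - 3*√10/10 ≈ -2.1487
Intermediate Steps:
U = 0 (U = -11*0 = 0)
h(H) = √(4 + H) (h(H) = √(H + 4) = √(4 + H))
S(V) = -3*√10/10 + V/5 (S(V) = V/5 - 3/√(4 + 6) = V*(⅕) - 3*√10/10 = V/5 - 3*√10/10 = -3*√10/10 + V/5)
S(-6) + 51*U = (-3*√10/10 + (⅕)*(-6)) + 51*0 = (-3*√10/10 - 6/5) + 0 = (-6/5 - 3*√10/10) + 0 = -6/5 - 3*√10/10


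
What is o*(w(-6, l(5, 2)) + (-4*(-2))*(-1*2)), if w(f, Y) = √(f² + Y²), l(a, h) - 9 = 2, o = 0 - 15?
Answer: 240 - 15*√157 ≈ 52.051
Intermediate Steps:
o = -15
l(a, h) = 11 (l(a, h) = 9 + 2 = 11)
w(f, Y) = √(Y² + f²)
o*(w(-6, l(5, 2)) + (-4*(-2))*(-1*2)) = -15*(√(11² + (-6)²) + (-4*(-2))*(-1*2)) = -15*(√(121 + 36) + 8*(-2)) = -15*(√157 - 16) = -15*(-16 + √157) = 240 - 15*√157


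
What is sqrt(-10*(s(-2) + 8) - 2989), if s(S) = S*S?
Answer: I*sqrt(3109) ≈ 55.758*I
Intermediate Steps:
s(S) = S**2
sqrt(-10*(s(-2) + 8) - 2989) = sqrt(-10*((-2)**2 + 8) - 2989) = sqrt(-10*(4 + 8) - 2989) = sqrt(-10*12 - 2989) = sqrt(-120 - 2989) = sqrt(-3109) = I*sqrt(3109)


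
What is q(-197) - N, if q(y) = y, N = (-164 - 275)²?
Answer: -192918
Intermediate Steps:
N = 192721 (N = (-439)² = 192721)
q(-197) - N = -197 - 1*192721 = -197 - 192721 = -192918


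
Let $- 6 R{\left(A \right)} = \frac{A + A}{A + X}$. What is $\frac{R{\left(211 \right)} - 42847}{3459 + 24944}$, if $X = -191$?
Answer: $- \frac{2571031}{1704180} \approx -1.5087$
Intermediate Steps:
$R{\left(A \right)} = - \frac{A}{3 \left(-191 + A\right)}$ ($R{\left(A \right)} = - \frac{\left(A + A\right) \frac{1}{A - 191}}{6} = - \frac{2 A \frac{1}{-191 + A}}{6} = - \frac{A}{3 \left(-191 + A\right)}$)
$\frac{R{\left(211 \right)} - 42847}{3459 + 24944} = \frac{\left(-1\right) 211 \frac{1}{-573 + 3 \cdot 211} - 42847}{3459 + 24944} = \frac{\left(-1\right) 211 \frac{1}{-573 + 633} - 42847}{28403} = \left(\left(-1\right) 211 \cdot \frac{1}{60} - 42847\right) \frac{1}{28403} = \left(- \frac{211}{60} - 42847\right) \frac{1}{28403} = \left(- \frac{2571031}{60}\right) \frac{1}{28403} = - \frac{2571031}{1704180}$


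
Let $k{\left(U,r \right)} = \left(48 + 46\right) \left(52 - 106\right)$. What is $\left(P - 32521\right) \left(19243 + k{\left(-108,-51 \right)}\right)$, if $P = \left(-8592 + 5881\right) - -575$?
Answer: $-490985719$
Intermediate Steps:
$P = -2136$ ($P = -2711 + 575 = -2136$)
$k{\left(U,r \right)} = -5076$ ($k{\left(U,r \right)} = 94 \left(-54\right) = -5076$)
$\left(P - 32521\right) \left(19243 + k{\left(-108,-51 \right)}\right) = \left(-2136 - 32521\right) \left(19243 - 5076\right) = \left(-34657\right) 14167 = -490985719$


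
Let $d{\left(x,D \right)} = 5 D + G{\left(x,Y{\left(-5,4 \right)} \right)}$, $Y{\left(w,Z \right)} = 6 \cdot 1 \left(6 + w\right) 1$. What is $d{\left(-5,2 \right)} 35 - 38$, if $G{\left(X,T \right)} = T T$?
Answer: $1572$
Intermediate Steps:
$Y{\left(w,Z \right)} = 36 + 6 w$ ($Y{\left(w,Z \right)} = 6 \left(6 + w\right) = 36 + 6 w$)
$G{\left(X,T \right)} = T^{2}$
$d{\left(x,D \right)} = 36 + 5 D$ ($d{\left(x,D \right)} = 5 D + \left(36 + 6 \left(-5\right)\right)^{2} = 5 D + \left(36 - 30\right)^{2} = 5 D + 6^{2} = 5 D + 36 = 36 + 5 D$)
$d{\left(-5,2 \right)} 35 - 38 = \left(36 + 5 \cdot 2\right) 35 - 38 = \left(36 + 10\right) 35 - 38 = 46 \cdot 35 - 38 = 1610 - 38 = 1572$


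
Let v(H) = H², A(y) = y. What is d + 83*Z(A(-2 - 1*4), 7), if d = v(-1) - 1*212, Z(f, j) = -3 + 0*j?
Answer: -460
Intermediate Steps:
Z(f, j) = -3 (Z(f, j) = -3 + 0 = -3)
d = -211 (d = (-1)² - 1*212 = 1 - 212 = -211)
d + 83*Z(A(-2 - 1*4), 7) = -211 + 83*(-3) = -211 - 249 = -460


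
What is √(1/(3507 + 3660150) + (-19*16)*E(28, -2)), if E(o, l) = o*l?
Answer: √25389182402047137/1221219 ≈ 130.48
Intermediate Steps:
E(o, l) = l*o
√(1/(3507 + 3660150) + (-19*16)*E(28, -2)) = √(1/(3507 + 3660150) + (-19*16)*(-2*28)) = √(1/3663657 - 304*(-56)) = √(1/3663657 + 17024) = √(62370096769/3663657) = √25389182402047137/1221219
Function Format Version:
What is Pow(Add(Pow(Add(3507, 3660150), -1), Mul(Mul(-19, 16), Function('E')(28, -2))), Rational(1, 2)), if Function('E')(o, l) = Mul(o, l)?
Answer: Mul(Rational(1, 1221219), Pow(25389182402047137, Rational(1, 2))) ≈ 130.48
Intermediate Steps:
Function('E')(o, l) = Mul(l, o)
Pow(Add(Pow(Add(3507, 3660150), -1), Mul(Mul(-19, 16), Function('E')(28, -2))), Rational(1, 2)) = Pow(Add(Pow(Add(3507, 3660150), -1), Mul(Mul(-19, 16), Mul(-2, 28))), Rational(1, 2)) = Pow(Add(Pow(3663657, -1), Mul(-304, -56)), Rational(1, 2)) = Pow(Add(Rational(1, 3663657), 17024), Rational(1, 2)) = Pow(Rational(62370096769, 3663657), Rational(1, 2)) = Mul(Rational(1, 1221219), Pow(25389182402047137, Rational(1, 2)))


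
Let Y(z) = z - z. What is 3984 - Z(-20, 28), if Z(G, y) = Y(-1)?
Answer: 3984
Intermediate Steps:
Y(z) = 0
Z(G, y) = 0
3984 - Z(-20, 28) = 3984 - 1*0 = 3984 + 0 = 3984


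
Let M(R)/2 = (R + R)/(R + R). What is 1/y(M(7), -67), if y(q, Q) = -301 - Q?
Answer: -1/234 ≈ -0.0042735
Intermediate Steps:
M(R) = 2 (M(R) = 2*((R + R)/(R + R)) = 2*((2*R)/((2*R))) = 2*((2*R)*(1/(2*R))) = 2*1 = 2)
1/y(M(7), -67) = 1/(-301 - 1*(-67)) = 1/(-301 + 67) = 1/(-234) = -1/234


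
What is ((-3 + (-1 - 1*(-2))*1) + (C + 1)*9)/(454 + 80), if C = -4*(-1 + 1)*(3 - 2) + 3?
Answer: 17/267 ≈ 0.063670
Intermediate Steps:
C = 3 (C = -0 + 3 = -4*0 + 3 = 0 + 3 = 3)
((-3 + (-1 - 1*(-2))*1) + (C + 1)*9)/(454 + 80) = ((-3 + (-1 - 1*(-2))*1) + (3 + 1)*9)/(454 + 80) = ((-3 + (-1 + 2)*1) + 4*9)/534 = ((-3 + 1*1) + 36)*(1/534) = ((-3 + 1) + 36)*(1/534) = (-2 + 36)*(1/534) = 34*(1/534) = 17/267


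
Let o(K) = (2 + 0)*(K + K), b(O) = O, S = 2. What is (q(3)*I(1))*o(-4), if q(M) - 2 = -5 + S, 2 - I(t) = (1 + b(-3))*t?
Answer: 64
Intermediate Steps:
o(K) = 4*K (o(K) = 2*(2*K) = 4*K)
I(t) = 2 + 2*t (I(t) = 2 - (1 - 3)*t = 2 - (-2)*t = 2 + 2*t)
q(M) = -1 (q(M) = 2 + (-5 + 2) = 2 - 3 = -1)
(q(3)*I(1))*o(-4) = (-(2 + 2*1))*(4*(-4)) = -(2 + 2)*(-16) = -1*4*(-16) = -4*(-16) = 64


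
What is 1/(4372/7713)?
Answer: 7713/4372 ≈ 1.7642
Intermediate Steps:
1/(4372/7713) = 7713/4372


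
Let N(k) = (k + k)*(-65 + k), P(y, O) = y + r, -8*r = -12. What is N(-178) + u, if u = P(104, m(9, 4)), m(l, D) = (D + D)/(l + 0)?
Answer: 173227/2 ≈ 86614.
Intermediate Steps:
m(l, D) = 2*D/l (m(l, D) = (2*D)/l = 2*D/l)
r = 3/2 (r = -⅛*(-12) = 3/2 ≈ 1.5000)
P(y, O) = 3/2 + y (P(y, O) = y + 3/2 = 3/2 + y)
u = 211/2 (u = 3/2 + 104 = 211/2 ≈ 105.50)
N(k) = 2*k*(-65 + k) (N(k) = (2*k)*(-65 + k) = 2*k*(-65 + k))
N(-178) + u = 2*(-178)*(-65 - 178) + 211/2 = 2*(-178)*(-243) + 211/2 = 86508 + 211/2 = 173227/2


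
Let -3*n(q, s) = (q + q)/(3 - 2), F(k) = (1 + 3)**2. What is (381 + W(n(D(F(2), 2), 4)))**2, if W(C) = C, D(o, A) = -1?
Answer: 1311025/9 ≈ 1.4567e+5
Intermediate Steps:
F(k) = 16 (F(k) = 4**2 = 16)
n(q, s) = -2*q/3 (n(q, s) = -(q + q)/(3*(3 - 2)) = -2*q/(3*1) = -2*q/3)
(381 + W(n(D(F(2), 2), 4)))**2 = (381 - 2/3*(-1))**2 = (381 + 2/3)**2 = (1145/3)**2 = 1311025/9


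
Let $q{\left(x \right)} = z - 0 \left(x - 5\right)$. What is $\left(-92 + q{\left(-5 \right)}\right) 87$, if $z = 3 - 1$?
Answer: $-7830$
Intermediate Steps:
$z = 2$ ($z = 3 - 1 = 2$)
$q{\left(x \right)} = 2$ ($q{\left(x \right)} = 2 - 0 \left(x - 5\right) = 2 - 0 \left(-5 + x\right) = 2 - 0 = 2 + 0 = 2$)
$\left(-92 + q{\left(-5 \right)}\right) 87 = \left(-92 + 2\right) 87 = \left(-90\right) 87 = -7830$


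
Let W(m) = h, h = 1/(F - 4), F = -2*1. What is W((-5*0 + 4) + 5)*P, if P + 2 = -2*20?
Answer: 7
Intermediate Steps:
P = -42 (P = -2 - 2*20 = -2 - 40 = -42)
F = -2
h = -⅙ (h = 1/(-2 - 4) = 1/(-6) = -⅙ ≈ -0.16667)
W(m) = -⅙
W((-5*0 + 4) + 5)*P = -⅙*(-42) = 7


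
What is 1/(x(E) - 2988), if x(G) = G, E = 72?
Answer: -1/2916 ≈ -0.00034294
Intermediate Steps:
1/(x(E) - 2988) = 1/(72 - 2988) = 1/(-2916) = -1/2916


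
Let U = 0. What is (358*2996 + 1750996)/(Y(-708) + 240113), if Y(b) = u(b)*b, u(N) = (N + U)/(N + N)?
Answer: 2823564/239759 ≈ 11.777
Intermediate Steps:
u(N) = ½ (u(N) = (N + 0)/(N + N) = N/((2*N)) = N*(1/(2*N)) = ½)
Y(b) = b/2
(358*2996 + 1750996)/(Y(-708) + 240113) = (358*2996 + 1750996)/((½)*(-708) + 240113) = (1072568 + 1750996)/(-354 + 240113) = 2823564/239759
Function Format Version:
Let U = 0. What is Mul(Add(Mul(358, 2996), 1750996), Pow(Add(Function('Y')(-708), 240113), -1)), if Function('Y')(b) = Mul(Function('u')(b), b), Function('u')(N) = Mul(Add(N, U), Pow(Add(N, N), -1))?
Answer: Rational(2823564, 239759) ≈ 11.777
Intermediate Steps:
Function('u')(N) = Rational(1, 2) (Function('u')(N) = Mul(Add(N, 0), Pow(Add(N, N), -1)) = Mul(N, Pow(Mul(2, N), -1)) = Mul(N, Mul(Rational(1, 2), Pow(N, -1))) = Rational(1, 2))
Function('Y')(b) = Mul(Rational(1, 2), b)
Mul(Add(Mul(358, 2996), 1750996), Pow(Add(Function('Y')(-708), 240113), -1)) = Mul(Add(Mul(358, 2996), 1750996), Pow(Add(Mul(Rational(1, 2), -708), 240113), -1)) = Mul(Add(1072568, 1750996), Pow(Add(-354, 240113), -1)) = Mul(2823564, Pow(239759, -1)) = Mul(2823564, Rational(1, 239759)) = Rational(2823564, 239759)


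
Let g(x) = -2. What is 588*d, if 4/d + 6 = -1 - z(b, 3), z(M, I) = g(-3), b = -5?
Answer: -2352/5 ≈ -470.40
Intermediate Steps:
z(M, I) = -2
d = -⅘ (d = 4/(-6 + (-1 - 1*(-2))) = 4/(-6 + (-1 + 2)) = 4/(-6 + 1) = 4/(-5) = 4*(-⅕) = -⅘ ≈ -0.80000)
588*d = 588*(-⅘) = -2352/5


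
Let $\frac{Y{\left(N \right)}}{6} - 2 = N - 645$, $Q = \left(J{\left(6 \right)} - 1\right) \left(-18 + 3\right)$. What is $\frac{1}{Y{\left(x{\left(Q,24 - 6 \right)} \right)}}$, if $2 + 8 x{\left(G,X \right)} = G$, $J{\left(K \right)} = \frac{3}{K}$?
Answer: $- \frac{8}{30831} \approx -0.00025948$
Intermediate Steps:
$Q = \frac{15}{2}$ ($Q = \left(\frac{3}{6} - 1\right) \left(-18 + 3\right) = \left(3 \cdot \frac{1}{6} - 1\right) \left(-15\right) = \left(\frac{1}{2} - 1\right) \left(-15\right) = \left(- \frac{1}{2}\right) \left(-15\right) = \frac{15}{2} \approx 7.5$)
$x{\left(G,X \right)} = - \frac{1}{4} + \frac{G}{8}$
$Y{\left(N \right)} = -3858 + 6 N$ ($Y{\left(N \right)} = 12 + 6 \left(N - 645\right) = 12 + 6 \left(-645 + N\right) = 12 + \left(-3870 + 6 N\right) = -3858 + 6 N$)
$\frac{1}{Y{\left(x{\left(Q,24 - 6 \right)} \right)}} = \frac{1}{-3858 + 6 \left(- \frac{1}{4} + \frac{1}{8} \cdot \frac{15}{2}\right)} = \frac{1}{-3858 + 6 \left(- \frac{1}{4} + \frac{15}{16}\right)} = \frac{1}{-3858 + 6 \cdot \frac{11}{16}} = \frac{1}{-3858 + \frac{33}{8}} = \frac{1}{- \frac{30831}{8}} = - \frac{8}{30831}$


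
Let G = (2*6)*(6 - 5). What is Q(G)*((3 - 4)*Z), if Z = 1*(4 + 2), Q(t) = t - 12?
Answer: 0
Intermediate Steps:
G = 12 (G = 12*1 = 12)
Q(t) = -12 + t
Z = 6 (Z = 1*6 = 6)
Q(G)*((3 - 4)*Z) = (-12 + 12)*((3 - 4)*6) = 0*(-1*6) = 0*(-6) = 0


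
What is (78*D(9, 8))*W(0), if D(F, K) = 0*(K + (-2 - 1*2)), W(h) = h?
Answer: 0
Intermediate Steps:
D(F, K) = 0 (D(F, K) = 0*(K + (-2 - 2)) = 0*(K - 4) = 0*(-4 + K) = 0)
(78*D(9, 8))*W(0) = (78*0)*0 = 0*0 = 0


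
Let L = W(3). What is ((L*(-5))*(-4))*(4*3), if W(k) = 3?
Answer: 720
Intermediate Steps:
L = 3
((L*(-5))*(-4))*(4*3) = ((3*(-5))*(-4))*(4*3) = -15*(-4)*12 = 60*12 = 720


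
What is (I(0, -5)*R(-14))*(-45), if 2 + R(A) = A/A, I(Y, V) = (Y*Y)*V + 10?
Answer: 450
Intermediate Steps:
I(Y, V) = 10 + V*Y² (I(Y, V) = Y²*V + 10 = V*Y² + 10 = 10 + V*Y²)
R(A) = -1 (R(A) = -2 + A/A = -2 + 1 = -1)
(I(0, -5)*R(-14))*(-45) = ((10 - 5*0²)*(-1))*(-45) = ((10 - 5*0)*(-1))*(-45) = ((10 + 0)*(-1))*(-45) = (10*(-1))*(-45) = -10*(-45) = 450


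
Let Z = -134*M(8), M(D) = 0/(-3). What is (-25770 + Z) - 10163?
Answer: -35933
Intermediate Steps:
M(D) = 0 (M(D) = 0*(-1/3) = 0)
Z = 0 (Z = -134*0 = 0)
(-25770 + Z) - 10163 = (-25770 + 0) - 10163 = -25770 - 10163 = -35933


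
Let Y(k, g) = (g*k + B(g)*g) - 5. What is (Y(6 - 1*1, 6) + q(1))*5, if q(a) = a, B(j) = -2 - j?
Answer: -110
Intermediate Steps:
Y(k, g) = -5 + g*k + g*(-2 - g) (Y(k, g) = (g*k + (-2 - g)*g) - 5 = (g*k + g*(-2 - g)) - 5 = -5 + g*k + g*(-2 - g))
(Y(6 - 1*1, 6) + q(1))*5 = ((-5 + 6*(6 - 1*1) - 1*6*(2 + 6)) + 1)*5 = ((-5 + 6*(6 - 1) - 1*6*8) + 1)*5 = ((-5 + 6*5 - 48) + 1)*5 = ((-5 + 30 - 48) + 1)*5 = (-23 + 1)*5 = -22*5 = -110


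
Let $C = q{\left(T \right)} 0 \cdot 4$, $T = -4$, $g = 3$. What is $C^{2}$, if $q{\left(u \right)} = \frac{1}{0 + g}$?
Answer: $0$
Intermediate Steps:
$q{\left(u \right)} = \frac{1}{3}$ ($q{\left(u \right)} = \frac{1}{0 + 3} = \frac{1}{3}$)
$C = 0$ ($C = \frac{0 \cdot 4}{3} = \frac{1}{3} \cdot 0 = 0$)
$C^{2} = 0^{2} = 0$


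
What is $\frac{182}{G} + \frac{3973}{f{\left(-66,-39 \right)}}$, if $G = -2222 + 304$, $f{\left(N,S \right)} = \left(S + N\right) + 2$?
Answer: $- \frac{545640}{14111} \approx -38.668$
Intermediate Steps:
$f{\left(N,S \right)} = 2 + N + S$ ($f{\left(N,S \right)} = \left(N + S\right) + 2 = 2 + N + S$)
$G = -1918$
$\frac{182}{G} + \frac{3973}{f{\left(-66,-39 \right)}} = \frac{182}{-1918} + \frac{3973}{2 - 66 - 39} = 182 \left(- \frac{1}{1918}\right) + \frac{3973}{-103} = - \frac{13}{137} + 3973 \left(- \frac{1}{103}\right) = - \frac{13}{137} - \frac{3973}{103} = - \frac{545640}{14111}$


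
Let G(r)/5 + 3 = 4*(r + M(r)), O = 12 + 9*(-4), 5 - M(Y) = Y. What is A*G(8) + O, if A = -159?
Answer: -13539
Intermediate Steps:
M(Y) = 5 - Y
O = -24 (O = 12 - 36 = -24)
G(r) = 85 (G(r) = -15 + 5*(4*(r + (5 - r))) = -15 + 5*(4*5) = -15 + 5*20 = -15 + 100 = 85)
A*G(8) + O = -159*85 - 24 = -13515 - 24 = -13539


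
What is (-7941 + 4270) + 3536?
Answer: -135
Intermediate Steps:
(-7941 + 4270) + 3536 = -3671 + 3536 = -135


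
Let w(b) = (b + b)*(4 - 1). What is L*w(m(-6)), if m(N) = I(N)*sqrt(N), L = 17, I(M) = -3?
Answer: -306*I*sqrt(6) ≈ -749.54*I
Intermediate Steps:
m(N) = -3*sqrt(N)
w(b) = 6*b (w(b) = (2*b)*3 = 6*b)
L*w(m(-6)) = 17*(6*(-3*I*sqrt(6))) = 17*(-18*I*sqrt(6)) = -306*I*sqrt(6)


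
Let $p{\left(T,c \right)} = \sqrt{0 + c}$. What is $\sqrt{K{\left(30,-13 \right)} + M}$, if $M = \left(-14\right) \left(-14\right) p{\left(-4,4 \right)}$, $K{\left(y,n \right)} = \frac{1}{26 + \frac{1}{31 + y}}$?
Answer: $\frac{\sqrt{1866495}}{69} \approx 19.8$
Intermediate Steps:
$p{\left(T,c \right)} = \sqrt{c}$
$M = 392$ ($M = \left(-14\right) \left(-14\right) \sqrt{4} = 196 \cdot 2 = 392$)
$\sqrt{K{\left(30,-13 \right)} + M} = \sqrt{\frac{31 + 30}{807 + 26 \cdot 30} + 392} = \sqrt{\frac{1}{807 + 780} \cdot 61 + 392} = \sqrt{\frac{1}{1587} \cdot 61 + 392} = \sqrt{\frac{61}{1587} + 392} = \sqrt{\frac{622165}{1587}} = \frac{\sqrt{1866495}}{69}$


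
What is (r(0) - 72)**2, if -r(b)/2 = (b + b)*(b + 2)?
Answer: 5184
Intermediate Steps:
r(b) = -4*b*(2 + b) (r(b) = -2*(b + b)*(b + 2) = -2*2*b*(2 + b) = -4*b*(2 + b))
(r(0) - 72)**2 = (-4*0*(2 + 0) - 72)**2 = (-4*0*2 - 72)**2 = (0 - 72)**2 = (-72)**2 = 5184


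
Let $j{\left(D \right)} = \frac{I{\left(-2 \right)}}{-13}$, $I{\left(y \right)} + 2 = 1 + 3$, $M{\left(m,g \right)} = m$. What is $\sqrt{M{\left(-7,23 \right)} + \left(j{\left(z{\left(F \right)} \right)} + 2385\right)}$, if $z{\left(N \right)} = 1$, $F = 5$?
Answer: $\frac{8 \sqrt{6279}}{13} \approx 48.763$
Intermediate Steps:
$I{\left(y \right)} = 2$ ($I{\left(y \right)} = -2 + \left(1 + 3\right) = -2 + 4 = 2$)
$j{\left(D \right)} = - \frac{2}{13}$ ($j{\left(D \right)} = \frac{2}{-13} = 2 \left(- \frac{1}{13}\right) = - \frac{2}{13}$)
$\sqrt{M{\left(-7,23 \right)} + \left(j{\left(z{\left(F \right)} \right)} + 2385\right)} = \sqrt{-7 + \left(- \frac{2}{13} + 2385\right)} = \sqrt{-7 + \frac{31003}{13}} = \sqrt{\frac{30912}{13}} = \frac{8 \sqrt{6279}}{13}$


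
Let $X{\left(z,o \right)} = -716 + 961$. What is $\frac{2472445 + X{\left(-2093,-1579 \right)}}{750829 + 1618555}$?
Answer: $\frac{1236345}{1184692} \approx 1.0436$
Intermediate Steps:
$X{\left(z,o \right)} = 245$
$\frac{2472445 + X{\left(-2093,-1579 \right)}}{750829 + 1618555} = \frac{2472445 + 245}{750829 + 1618555} = \frac{2472690}{2369384} = 2472690 \cdot \frac{1}{2369384} = \frac{1236345}{1184692}$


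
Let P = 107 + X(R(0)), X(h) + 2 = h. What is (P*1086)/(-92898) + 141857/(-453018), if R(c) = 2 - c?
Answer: -3656657179/2338025898 ≈ -1.5640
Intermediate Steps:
X(h) = -2 + h
P = 107 (P = 107 + (-2 + (2 - 1*0)) = 107 + (-2 + (2 + 0)) = 107 + (-2 + 2) = 107 + 0 = 107)
(P*1086)/(-92898) + 141857/(-453018) = (107*1086)/(-92898) + 141857/(-453018) = 116202*(-1/92898) + 141857*(-1/453018) = -19367/15483 - 141857/453018 = -3656657179/2338025898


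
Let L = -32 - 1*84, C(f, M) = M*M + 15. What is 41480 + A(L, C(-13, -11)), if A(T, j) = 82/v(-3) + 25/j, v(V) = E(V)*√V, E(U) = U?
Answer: 5641305/136 + 82*I*√3/9 ≈ 41480.0 + 15.781*I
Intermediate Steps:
C(f, M) = 15 + M² (C(f, M) = M² + 15 = 15 + M²)
v(V) = V^(3/2) (v(V) = V*√V = V^(3/2))
L = -116 (L = -32 - 84 = -116)
A(T, j) = 25/j + 82*I*√3/9 (A(T, j) = 82/((-3)^(3/2)) + 25/j = 82/((-3*I*√3)) + 25/j = 82*(I*√3/9) + 25/j = 82*I*√3/9 + 25/j = 25/j + 82*I*√3/9)
41480 + A(L, C(-13, -11)) = 41480 + (25/(15 + (-11)²) + 82*I*√3/9) = 41480 + (25/(15 + 121) + 82*I*√3/9) = 41480 + (25/136 + 82*I*√3/9) = 5641305/136 + 82*I*√3/9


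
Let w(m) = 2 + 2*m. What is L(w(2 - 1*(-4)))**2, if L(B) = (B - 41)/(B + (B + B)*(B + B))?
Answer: 81/70756 ≈ 0.0011448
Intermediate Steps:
L(B) = (-41 + B)/(B + 4*B**2) (L(B) = (-41 + B)/(B + (2*B)*(2*B)) = (-41 + B)/(B + 4*B**2))
L(w(2 - 1*(-4)))**2 = ((-41 + (2 + 2*(2 - 1*(-4))))/((2 + 2*(2 - 1*(-4)))*(1 + 4*(2 + 2*(2 - 1*(-4))))))**2 = ((-41 + (2 + 2*(2 + 4)))/((2 + 2*(2 + 4))*(1 + 4*(2 + 2*(2 + 4)))))**2 = ((-41 + (2 + 2*6))/((2 + 2*6)*(1 + 4*(2 + 2*6))))**2 = ((-41 + (2 + 12))/((2 + 12)*(1 + 4*(2 + 12))))**2 = ((-41 + 14)/(14*(1 + 4*14)))**2 = ((1/14)*(-27)/(1 + 56))**2 = ((1/14)*(-27)/57)**2 = ((1/14)*(1/57)*(-27))**2 = (-9/266)**2 = 81/70756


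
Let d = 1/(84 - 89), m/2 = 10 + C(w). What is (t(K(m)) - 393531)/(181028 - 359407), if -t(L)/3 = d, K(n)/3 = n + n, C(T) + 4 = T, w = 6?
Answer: 1967652/891895 ≈ 2.2061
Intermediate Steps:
C(T) = -4 + T
m = 24 (m = 2*(10 + (-4 + 6)) = 2*(10 + 2) = 2*12 = 24)
K(n) = 6*n (K(n) = 3*(n + n) = 3*(2*n) = 6*n)
d = -⅕ (d = 1/(-5) = -⅕ ≈ -0.20000)
t(L) = ⅗ (t(L) = -3*(-⅕) = ⅗)
(t(K(m)) - 393531)/(181028 - 359407) = (⅗ - 393531)/(181028 - 359407) = -1967652/5/(-178379) = -1967652/5*(-1/178379) = 1967652/891895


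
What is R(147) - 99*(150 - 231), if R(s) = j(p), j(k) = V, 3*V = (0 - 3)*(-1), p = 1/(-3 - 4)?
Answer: 8020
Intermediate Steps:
p = -⅐ (p = 1/(-7) = -⅐ ≈ -0.14286)
V = 1 (V = ((0 - 3)*(-1))/3 = (-3*(-1))/3 = (⅓)*3 = 1)
j(k) = 1
R(s) = 1
R(147) - 99*(150 - 231) = 1 - 99*(150 - 231) = 1 - 99*(-81) = 1 - 1*(-8019) = 1 + 8019 = 8020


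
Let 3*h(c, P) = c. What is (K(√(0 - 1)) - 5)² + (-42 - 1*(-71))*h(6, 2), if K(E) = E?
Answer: 82 - 10*I ≈ 82.0 - 10.0*I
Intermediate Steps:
h(c, P) = c/3
(K(√(0 - 1)) - 5)² + (-42 - 1*(-71))*h(6, 2) = (√(0 - 1) - 5)² + (-42 - 1*(-71))*((⅓)*6) = (√(-1) - 5)² + (-42 + 71)*2 = (I - 5)² + 29*2 = (-5 + I)² + 58 = 58 + (-5 + I)²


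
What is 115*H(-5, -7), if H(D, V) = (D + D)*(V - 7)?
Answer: 16100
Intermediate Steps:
H(D, V) = 2*D*(-7 + V) (H(D, V) = (2*D)*(-7 + V) = 2*D*(-7 + V))
115*H(-5, -7) = 115*(2*(-5)*(-7 - 7)) = 115*(2*(-5)*(-14)) = 115*140 = 16100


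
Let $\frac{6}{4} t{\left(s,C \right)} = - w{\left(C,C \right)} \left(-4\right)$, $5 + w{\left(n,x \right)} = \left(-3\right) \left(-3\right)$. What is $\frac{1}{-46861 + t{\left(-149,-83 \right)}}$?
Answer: $- \frac{3}{140551} \approx -2.1345 \cdot 10^{-5}$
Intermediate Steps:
$w{\left(n,x \right)} = 4$ ($w{\left(n,x \right)} = -5 - -9 = -5 + 9 = 4$)
$t{\left(s,C \right)} = \frac{32}{3}$ ($t{\left(s,C \right)} = \frac{2 \left(-1\right) 4 \left(-4\right)}{3} = \frac{2 \left(\left(-4\right) \left(-4\right)\right)}{3} = \frac{2}{3} \cdot 16 = \frac{32}{3}$)
$\frac{1}{-46861 + t{\left(-149,-83 \right)}} = \frac{1}{-46861 + \frac{32}{3}} = \frac{1}{- \frac{140551}{3}} = - \frac{3}{140551}$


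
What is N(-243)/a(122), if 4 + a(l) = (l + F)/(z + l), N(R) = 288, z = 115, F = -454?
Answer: -2133/40 ≈ -53.325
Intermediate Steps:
a(l) = -4 + (-454 + l)/(115 + l) (a(l) = -4 + (l - 454)/(115 + l) = -4 + (-454 + l)/(115 + l))
N(-243)/a(122) = 288/(((-914 - 3*122)/(115 + 122))) = 288/(((-914 - 366)/237)) = 288/(((1/237)*(-1280))) = 288/(-1280/237) = 288*(-237/1280) = -2133/40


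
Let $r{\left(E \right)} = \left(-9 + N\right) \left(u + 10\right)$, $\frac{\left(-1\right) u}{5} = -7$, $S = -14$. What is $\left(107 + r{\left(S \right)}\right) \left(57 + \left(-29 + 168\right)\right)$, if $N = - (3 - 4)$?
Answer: $-49588$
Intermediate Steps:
$u = 35$ ($u = \left(-5\right) \left(-7\right) = 35$)
$N = 1$ ($N = \left(-1\right) \left(-1\right) = 1$)
$r{\left(E \right)} = -360$ ($r{\left(E \right)} = \left(-9 + 1\right) \left(35 + 10\right) = \left(-8\right) 45 = -360$)
$\left(107 + r{\left(S \right)}\right) \left(57 + \left(-29 + 168\right)\right) = \left(107 - 360\right) \left(57 + \left(-29 + 168\right)\right) = - 253 \left(57 + 139\right) = \left(-253\right) 196 = -49588$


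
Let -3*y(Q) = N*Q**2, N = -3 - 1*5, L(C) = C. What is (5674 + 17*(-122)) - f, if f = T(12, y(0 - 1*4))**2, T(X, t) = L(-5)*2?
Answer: 3500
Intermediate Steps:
N = -8 (N = -3 - 5 = -8)
y(Q) = 8*Q**2/3 (y(Q) = -(-8)*Q**2/3 = 8*Q**2/3)
T(X, t) = -10 (T(X, t) = -5*2 = -10)
f = 100 (f = (-10)**2 = 100)
(5674 + 17*(-122)) - f = (5674 + 17*(-122)) - 1*100 = (5674 - 2074) - 100 = 3600 - 100 = 3500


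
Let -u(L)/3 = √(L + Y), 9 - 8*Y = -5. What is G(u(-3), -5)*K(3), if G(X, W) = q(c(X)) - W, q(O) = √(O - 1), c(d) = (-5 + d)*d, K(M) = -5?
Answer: -25 - 5*√(-49 + 30*I*√5)/2 ≈ -35.319 - 20.316*I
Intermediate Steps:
Y = 7/4 (Y = 9/8 - ⅛*(-5) = 9/8 + 5/8 = 7/4 ≈ 1.7500)
u(L) = -3*√(7/4 + L) (u(L) = -3*√(L + 7/4) = -3*√(7/4 + L))
c(d) = d*(-5 + d)
q(O) = √(-1 + O)
G(X, W) = √(-1 + X*(-5 + X)) - W
G(u(-3), -5)*K(3) = (√(-1 + (-3*√(7 + 4*(-3))/2)*(-5 - 3*√(7 + 4*(-3))/2)) - 1*(-5))*(-5) = (√(-1 + (-3*√(7 - 12)/2)*(-5 - 3*√(7 - 12)/2)) + 5)*(-5) = (√(-1 + (-3*I*√5/2)*(-5 - 3*I*√5/2)) + 5)*(-5) = (√(-1 - 3*I*√5*(-5 - 3*I*√5/2)/2) + 5)*(-5) = (5 + √(-1 - 3*I*√5*(-5 - 3*I*√5/2)/2))*(-5) = -25 - 5*√(-1 - 3*I*√5*(-5 - 3*I*√5/2)/2)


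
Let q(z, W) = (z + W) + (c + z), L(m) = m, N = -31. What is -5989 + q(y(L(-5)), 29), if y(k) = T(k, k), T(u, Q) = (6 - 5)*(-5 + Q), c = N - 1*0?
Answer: -6011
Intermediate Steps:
c = -31 (c = -31 - 1*0 = -31 + 0 = -31)
T(u, Q) = -5 + Q (T(u, Q) = 1*(-5 + Q) = -5 + Q)
y(k) = -5 + k
q(z, W) = -31 + W + 2*z (q(z, W) = (z + W) + (-31 + z) = (W + z) + (-31 + z) = -31 + W + 2*z)
-5989 + q(y(L(-5)), 29) = -5989 + (-31 + 29 + 2*(-5 - 5)) = -5989 + (-31 + 29 + 2*(-10)) = -5989 + (-31 + 29 - 20) = -5989 - 22 = -6011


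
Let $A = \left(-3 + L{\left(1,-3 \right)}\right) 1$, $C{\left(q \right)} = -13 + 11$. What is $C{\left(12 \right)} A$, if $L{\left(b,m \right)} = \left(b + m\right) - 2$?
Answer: $14$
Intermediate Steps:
$L{\left(b,m \right)} = -2 + b + m$
$C{\left(q \right)} = -2$
$A = -7$ ($A = \left(-3 - 4\right) 1 = \left(-7\right) 1 = -7$)
$C{\left(12 \right)} A = \left(-2\right) \left(-7\right) = 14$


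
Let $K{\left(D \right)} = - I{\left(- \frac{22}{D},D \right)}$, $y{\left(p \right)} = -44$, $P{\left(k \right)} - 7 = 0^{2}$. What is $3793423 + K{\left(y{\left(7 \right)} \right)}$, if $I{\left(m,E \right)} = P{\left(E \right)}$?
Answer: $3793416$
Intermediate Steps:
$P{\left(k \right)} = 7$ ($P{\left(k \right)} = 7 + 0^{2} = 7 + 0 = 7$)
$I{\left(m,E \right)} = 7$
$K{\left(D \right)} = -7$ ($K{\left(D \right)} = \left(-1\right) 7 = -7$)
$3793423 + K{\left(y{\left(7 \right)} \right)} = 3793423 - 7 = 3793416$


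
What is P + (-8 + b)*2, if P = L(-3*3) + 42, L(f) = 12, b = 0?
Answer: 38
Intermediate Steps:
P = 54 (P = 12 + 42 = 54)
P + (-8 + b)*2 = 54 + (-8 + 0)*2 = 54 - 8*2 = 54 - 16 = 38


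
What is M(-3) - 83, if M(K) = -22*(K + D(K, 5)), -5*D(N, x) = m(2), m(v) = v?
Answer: -41/5 ≈ -8.2000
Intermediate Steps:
D(N, x) = -2/5 (D(N, x) = -1/5*2 = -2/5)
M(K) = 44/5 - 22*K (M(K) = -22*(K - 2/5) = -22*(-2/5 + K) = 44/5 - 22*K)
M(-3) - 83 = (44/5 - 22*(-3)) - 83 = (44/5 + 66) - 83 = 374/5 - 83 = -41/5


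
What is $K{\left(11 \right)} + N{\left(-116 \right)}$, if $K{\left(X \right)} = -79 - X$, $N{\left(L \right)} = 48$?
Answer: $-42$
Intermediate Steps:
$K{\left(11 \right)} + N{\left(-116 \right)} = \left(-79 - 11\right) + 48 = -90 + 48 = -42$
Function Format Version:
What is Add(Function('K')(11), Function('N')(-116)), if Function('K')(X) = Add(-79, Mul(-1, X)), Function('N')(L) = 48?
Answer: -42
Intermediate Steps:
Add(Function('K')(11), Function('N')(-116)) = Add(Add(-79, Mul(-1, 11)), 48) = Add(Add(-79, -11), 48) = Add(-90, 48) = -42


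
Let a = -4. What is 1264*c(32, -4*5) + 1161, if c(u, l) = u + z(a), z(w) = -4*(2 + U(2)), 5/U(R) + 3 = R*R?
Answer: 6217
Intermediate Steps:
U(R) = 5/(-3 + R²) (U(R) = 5/(-3 + R*R) = 5/(-3 + R²))
z(w) = -28 (z(w) = -4*(2 + 5/(-3 + 2²)) = -4*(2 + 5/(-3 + 4)) = -4*(2 + 5/1) = -4*(2 + 5*1) = -4*(2 + 5) = -4*7 = -28)
c(u, l) = -28 + u (c(u, l) = u - 28 = -28 + u)
1264*c(32, -4*5) + 1161 = 1264*(-28 + 32) + 1161 = 1264*4 + 1161 = 5056 + 1161 = 6217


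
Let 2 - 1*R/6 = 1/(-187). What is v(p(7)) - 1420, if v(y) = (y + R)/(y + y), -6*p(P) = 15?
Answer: -531793/374 ≈ -1421.9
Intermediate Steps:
R = 2250/187 (R = 12 - 6/(-187) = 12 - 6*(-1/187) = 12 + 6/187 = 2250/187 ≈ 12.032)
p(P) = -5/2 (p(P) = -⅙*15 = -5/2)
v(y) = (2250/187 + y)/(2*y) (v(y) = (y + 2250/187)/(y + y) = (2250/187 + y)/((2*y)) = (2250/187 + y)*(1/(2*y)) = (2250/187 + y)/(2*y))
v(p(7)) - 1420 = (2250 + 187*(-5/2))/(374*(-5/2)) - 1420 = (1/374)*(-⅖)*(2250 - 935/2) - 1420 = (1/374)*(-⅖)*(3565/2) - 1420 = -713/374 - 1420 = -531793/374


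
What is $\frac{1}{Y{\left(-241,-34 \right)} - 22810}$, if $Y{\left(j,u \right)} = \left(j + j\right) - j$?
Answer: $- \frac{1}{23051} \approx -4.3382 \cdot 10^{-5}$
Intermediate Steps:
$Y{\left(j,u \right)} = j$ ($Y{\left(j,u \right)} = 2 j - j = j$)
$\frac{1}{Y{\left(-241,-34 \right)} - 22810} = \frac{1}{-241 - 22810} = \frac{1}{-23051} = - \frac{1}{23051}$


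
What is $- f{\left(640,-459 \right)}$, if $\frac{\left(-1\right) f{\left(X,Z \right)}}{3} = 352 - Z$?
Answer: $2433$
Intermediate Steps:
$f{\left(X,Z \right)} = -1056 + 3 Z$ ($f{\left(X,Z \right)} = - 3 \left(352 - Z\right) = -1056 + 3 Z$)
$- f{\left(640,-459 \right)} = - (-1056 + 3 \left(-459\right)) = - (-1056 - 1377) = \left(-1\right) \left(-2433\right) = 2433$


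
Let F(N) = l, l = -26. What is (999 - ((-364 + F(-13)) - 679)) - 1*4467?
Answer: -2399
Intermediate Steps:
F(N) = -26
(999 - ((-364 + F(-13)) - 679)) - 1*4467 = (999 - ((-364 - 26) - 679)) - 1*4467 = (999 - (-390 - 679)) - 4467 = (999 - 1*(-1069)) - 4467 = (999 + 1069) - 4467 = 2068 - 4467 = -2399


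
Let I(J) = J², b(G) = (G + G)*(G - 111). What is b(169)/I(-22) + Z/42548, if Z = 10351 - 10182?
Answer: 18958927/468028 ≈ 40.508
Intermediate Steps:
Z = 169
b(G) = 2*G*(-111 + G) (b(G) = (2*G)*(-111 + G) = 2*G*(-111 + G))
b(169)/I(-22) + Z/42548 = (2*169*(-111 + 169))/((-22)²) + 169/42548 = (2*169*58)/484 + 169*(1/42548) = 19604*(1/484) + 169/42548 = 4901/121 + 169/42548 = 18958927/468028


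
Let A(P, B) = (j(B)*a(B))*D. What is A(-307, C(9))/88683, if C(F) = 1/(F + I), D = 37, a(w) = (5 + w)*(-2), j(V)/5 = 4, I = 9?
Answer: -9620/114021 ≈ -0.084370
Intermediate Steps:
j(V) = 20 (j(V) = 5*4 = 20)
a(w) = -10 - 2*w
C(F) = 1/(9 + F) (C(F) = 1/(F + 9) = 1/(9 + F))
A(P, B) = -7400 - 1480*B (A(P, B) = (20*(-10 - 2*B))*37 = (-200 - 40*B)*37 = -7400 - 1480*B)
A(-307, C(9))/88683 = (-7400 - 1480/(9 + 9))/88683 = (-7400 - 1480/18)*(1/88683) = (-7400 - 1480*1/18)*(1/88683) = (-7400 - 740/9)*(1/88683) = -67340/9*1/88683 = -9620/114021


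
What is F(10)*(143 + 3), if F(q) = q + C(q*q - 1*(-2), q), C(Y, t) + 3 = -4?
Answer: 438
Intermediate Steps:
C(Y, t) = -7 (C(Y, t) = -3 - 4 = -7)
F(q) = -7 + q (F(q) = q - 7 = -7 + q)
F(10)*(143 + 3) = (-7 + 10)*(143 + 3) = 3*146 = 438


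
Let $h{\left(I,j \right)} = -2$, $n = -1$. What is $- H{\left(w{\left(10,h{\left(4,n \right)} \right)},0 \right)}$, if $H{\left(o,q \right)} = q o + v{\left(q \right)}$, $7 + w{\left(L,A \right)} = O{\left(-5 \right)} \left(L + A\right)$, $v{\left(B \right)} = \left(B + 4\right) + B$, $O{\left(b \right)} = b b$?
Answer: $-4$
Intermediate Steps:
$O{\left(b \right)} = b^{2}$
$v{\left(B \right)} = 4 + 2 B$ ($v{\left(B \right)} = \left(4 + B\right) + B = 4 + 2 B$)
$w{\left(L,A \right)} = -7 + 25 A + 25 L$ ($w{\left(L,A \right)} = -7 + \left(-5\right)^{2} \left(L + A\right) = -7 + 25 \left(A + L\right) = -7 + \left(25 A + 25 L\right) = -7 + 25 A + 25 L$)
$H{\left(o,q \right)} = 4 + 2 q + o q$ ($H{\left(o,q \right)} = q o + \left(4 + 2 q\right) = o q + \left(4 + 2 q\right) = 4 + 2 q + o q$)
$- H{\left(w{\left(10,h{\left(4,n \right)} \right)},0 \right)} = - (4 + 2 \cdot 0 + \left(-7 + 25 \left(-2\right) + 25 \cdot 10\right) 0) = - (4 + 0 + \left(-7 - 50 + 250\right) 0) = - (4 + 0 + 193 \cdot 0) = - (4 + 0 + 0) = \left(-1\right) 4 = -4$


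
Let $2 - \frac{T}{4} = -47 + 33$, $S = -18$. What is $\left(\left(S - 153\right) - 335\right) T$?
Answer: $-32384$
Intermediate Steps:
$T = 64$ ($T = 8 - 4 \left(-47 + 33\right) = 8 - -56 = 8 + 56 = 64$)
$\left(\left(S - 153\right) - 335\right) T = \left(\left(-18 - 153\right) - 335\right) 64 = \left(-171 - 335\right) 64 = \left(-506\right) 64 = -32384$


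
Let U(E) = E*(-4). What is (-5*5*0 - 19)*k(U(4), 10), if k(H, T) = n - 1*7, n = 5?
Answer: 38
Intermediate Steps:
U(E) = -4*E
k(H, T) = -2 (k(H, T) = 5 - 1*7 = 5 - 7 = -2)
(-5*5*0 - 19)*k(U(4), 10) = (-5*5*0 - 19)*(-2) = (-25*0 - 19)*(-2) = (0 - 19)*(-2) = -19*(-2) = 38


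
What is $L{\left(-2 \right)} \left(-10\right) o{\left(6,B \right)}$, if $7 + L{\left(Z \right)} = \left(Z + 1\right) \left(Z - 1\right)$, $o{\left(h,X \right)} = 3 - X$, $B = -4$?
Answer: $280$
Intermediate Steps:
$L{\left(Z \right)} = -7 + \left(1 + Z\right) \left(-1 + Z\right)$ ($L{\left(Z \right)} = -7 + \left(Z + 1\right) \left(Z - 1\right) = -7 + \left(1 + Z\right) \left(-1 + Z\right)$)
$L{\left(-2 \right)} \left(-10\right) o{\left(6,B \right)} = \left(-8 + \left(-2\right)^{2}\right) \left(-10\right) \left(3 - -4\right) = \left(-8 + 4\right) \left(-10\right) \left(3 + 4\right) = \left(-4\right) \left(-10\right) 7 = 40 \cdot 7 = 280$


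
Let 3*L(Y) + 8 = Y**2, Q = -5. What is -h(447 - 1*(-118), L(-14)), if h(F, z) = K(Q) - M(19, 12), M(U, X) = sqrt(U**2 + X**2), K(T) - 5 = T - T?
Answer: -5 + sqrt(505) ≈ 17.472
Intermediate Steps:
L(Y) = -8/3 + Y**2/3
K(T) = 5 (K(T) = 5 + (T - T) = 5 + 0 = 5)
h(F, z) = 5 - sqrt(505) (h(F, z) = 5 - sqrt(19**2 + 12**2) = 5 - sqrt(361 + 144) = 5 - sqrt(505))
-h(447 - 1*(-118), L(-14)) = -(5 - sqrt(505)) = -5 + sqrt(505)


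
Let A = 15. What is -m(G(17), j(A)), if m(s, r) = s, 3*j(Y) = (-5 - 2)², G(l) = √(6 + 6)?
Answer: -2*√3 ≈ -3.4641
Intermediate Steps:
G(l) = 2*√3 (G(l) = √12 = 2*√3)
j(Y) = 49/3 (j(Y) = (-5 - 2)²/3 = (⅓)*(-7)² = (⅓)*49 = 49/3)
-m(G(17), j(A)) = -2*√3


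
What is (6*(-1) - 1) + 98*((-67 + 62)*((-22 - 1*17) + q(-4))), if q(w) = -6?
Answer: 22043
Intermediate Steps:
(6*(-1) - 1) + 98*((-67 + 62)*((-22 - 1*17) + q(-4))) = (6*(-1) - 1) + 98*((-67 + 62)*((-22 - 1*17) - 6)) = (-6 - 1) + 98*(-5*((-22 - 17) - 6)) = -7 + 98*(-5*(-39 - 6)) = -7 + 98*(-5*(-45)) = -7 + 98*225 = -7 + 22050 = 22043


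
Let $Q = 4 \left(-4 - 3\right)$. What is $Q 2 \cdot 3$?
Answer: $-168$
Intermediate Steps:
$Q = -28$ ($Q = 4 \left(-7\right) = -28$)
$Q 2 \cdot 3 = \left(-28\right) 2 \cdot 3 = \left(-56\right) 3 = -168$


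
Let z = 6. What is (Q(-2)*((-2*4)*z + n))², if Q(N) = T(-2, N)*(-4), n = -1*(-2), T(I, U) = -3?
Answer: 304704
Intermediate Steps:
n = 2
Q(N) = 12 (Q(N) = -3*(-4) = 12)
(Q(-2)*((-2*4)*z + n))² = (12*(-2*4*6 + 2))² = (12*(-8*6 + 2))² = (12*(-48 + 2))² = (12*(-46))² = (-552)² = 304704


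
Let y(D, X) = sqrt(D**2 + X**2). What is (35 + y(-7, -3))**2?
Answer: (35 + sqrt(58))**2 ≈ 1816.1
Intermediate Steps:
(35 + y(-7, -3))**2 = (35 + sqrt((-7)**2 + (-3)**2))**2 = (35 + sqrt(49 + 9))**2 = (35 + sqrt(58))**2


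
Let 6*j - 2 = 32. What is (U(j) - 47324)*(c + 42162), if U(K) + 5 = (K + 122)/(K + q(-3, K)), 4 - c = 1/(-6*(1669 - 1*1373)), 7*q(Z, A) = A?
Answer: -481826498447471/241536 ≈ -1.9948e+9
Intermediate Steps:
j = 17/3 (j = ⅓ + (⅙)*32 = ⅓ + 16/3 = 17/3 ≈ 5.6667)
q(Z, A) = A/7
c = 7105/1776 (c = 4 - 1/((-6*(1669 - 1*1373))) = 4 - 1/((-6*(1669 - 1373))) = 4 - 1/((-6*296)) = 4 - 1/(-1776) = 4 - 1*(-1/1776) = 4 + 1/1776 = 7105/1776 ≈ 4.0006)
U(K) = -5 + 7*(122 + K)/(8*K) (U(K) = -5 + (K + 122)/(K + K/7) = -5 + (122 + K)/((8*K/7)) = -5 + (122 + K)*(7/(8*K)) = -5 + 7*(122 + K)/(8*K))
(U(j) - 47324)*(c + 42162) = ((854 - 33*17/3)/(8*(17/3)) - 47324)*(7105/1776 + 42162) = ((⅛)*(3/17)*(854 - 187) - 47324)*(74886817/1776) = ((⅛)*(3/17)*667 - 47324)*(74886817/1776) = (2001/136 - 47324)*(74886817/1776) = -6434063/136*74886817/1776 = -481826498447471/241536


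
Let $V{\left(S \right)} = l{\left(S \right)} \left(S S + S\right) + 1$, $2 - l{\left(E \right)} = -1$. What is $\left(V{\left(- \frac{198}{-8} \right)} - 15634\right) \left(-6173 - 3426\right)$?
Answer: $\frac{2107335663}{16} \approx 1.3171 \cdot 10^{8}$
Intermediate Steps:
$l{\left(E \right)} = 3$ ($l{\left(E \right)} = 2 - -1 = 2 + 1 = 3$)
$V{\left(S \right)} = 1 + 3 S + 3 S^{2}$ ($V{\left(S \right)} = 3 \left(S S + S\right) + 1 = 3 \left(S^{2} + S\right) + 1 = 3 \left(S + S^{2}\right) + 1 = \left(3 S + 3 S^{2}\right) + 1 = 1 + 3 S + 3 S^{2}$)
$\left(V{\left(- \frac{198}{-8} \right)} - 15634\right) \left(-6173 - 3426\right) = \left(\left(1 + 3 \left(- \frac{198}{-8}\right) + 3 \left(- \frac{198}{-8}\right)^{2}\right) - 15634\right) \left(-6173 - 3426\right) = \left(\left(1 + 3 \left(\left(-198\right) \left(- \frac{1}{8}\right)\right) + 3 \left(\left(-198\right) \left(- \frac{1}{8}\right)\right)^{2}\right) - 15634\right) \left(-9599\right) = \left(\left(1 + 3 \cdot \frac{99}{4} + 3 \left(\frac{99}{4}\right)^{2}\right) - 15634\right) \left(-9599\right) = \left(\left(1 + \frac{297}{4} + 3 \cdot \frac{9801}{16}\right) - 15634\right) \left(-9599\right) = \left(\left(1 + \frac{297}{4} + \frac{29403}{16}\right) - 15634\right) \left(-9599\right) = \left(\frac{30607}{16} - 15634\right) \left(-9599\right) = \left(- \frac{219537}{16}\right) \left(-9599\right) = \frac{2107335663}{16}$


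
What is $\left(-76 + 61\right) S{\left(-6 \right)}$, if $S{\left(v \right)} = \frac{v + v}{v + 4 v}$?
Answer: $-6$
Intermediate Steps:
$S{\left(v \right)} = \frac{2}{5}$ ($S{\left(v \right)} = \frac{2 v}{5 v} = 2 v \frac{1}{5 v} = \frac{2}{5}$)
$\left(-76 + 61\right) S{\left(-6 \right)} = \left(-76 + 61\right) \frac{2}{5} = \left(-15\right) \frac{2}{5} = -6$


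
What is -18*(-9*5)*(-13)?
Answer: -10530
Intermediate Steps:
-18*(-9*5)*(-13) = -(-810)*(-13) = -18*585 = -10530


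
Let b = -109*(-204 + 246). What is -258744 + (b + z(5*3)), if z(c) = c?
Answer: -263307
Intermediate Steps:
b = -4578 (b = -109*42 = -4578)
-258744 + (b + z(5*3)) = -258744 + (-4578 + 5*3) = -258744 + (-4578 + 15) = -258744 - 4563 = -263307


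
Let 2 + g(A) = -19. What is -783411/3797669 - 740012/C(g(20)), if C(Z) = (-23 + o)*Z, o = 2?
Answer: -401523730897/239253147 ≈ -1678.2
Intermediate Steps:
g(A) = -21 (g(A) = -2 - 19 = -21)
C(Z) = -21*Z (C(Z) = (-23 + 2)*Z = -21*Z)
-783411/3797669 - 740012/C(g(20)) = -783411/3797669 - 740012/((-21*(-21))) = -783411*1/3797669 - 740012/441 = -783411/3797669 - 740012*1/441 = -783411/3797669 - 105716/63 = -401523730897/239253147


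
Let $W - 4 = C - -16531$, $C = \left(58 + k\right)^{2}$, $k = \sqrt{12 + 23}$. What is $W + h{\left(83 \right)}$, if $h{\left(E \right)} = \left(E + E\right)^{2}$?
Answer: $47490 + 116 \sqrt{35} \approx 48176.0$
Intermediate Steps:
$k = \sqrt{35} \approx 5.9161$
$h{\left(E \right)} = 4 E^{2}$ ($h{\left(E \right)} = \left(2 E\right)^{2} = 4 E^{2}$)
$C = \left(58 + \sqrt{35}\right)^{2} \approx 4085.3$
$W = 16535 + \left(58 + \sqrt{35}\right)^{2}$ ($W = 4 + \left(\left(58 + \sqrt{35}\right)^{2} - -16531\right) = 4 + \left(\left(58 + \sqrt{35}\right)^{2} + 16531\right) = 4 + \left(16531 + \left(58 + \sqrt{35}\right)^{2}\right) = 16535 + \left(58 + \sqrt{35}\right)^{2} \approx 20620.0$)
$W + h{\left(83 \right)} = \left(19934 + 116 \sqrt{35}\right) + 4 \cdot 83^{2} = \left(19934 + 116 \sqrt{35}\right) + 4 \cdot 6889 = \left(19934 + 116 \sqrt{35}\right) + 27556 = 47490 + 116 \sqrt{35}$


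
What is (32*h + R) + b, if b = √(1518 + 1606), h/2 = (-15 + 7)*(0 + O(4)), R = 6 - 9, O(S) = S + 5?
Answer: -4611 + 2*√781 ≈ -4555.1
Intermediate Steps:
O(S) = 5 + S
R = -3
h = -144 (h = 2*((-15 + 7)*(0 + (5 + 4))) = 2*(-8*(0 + 9)) = 2*(-8*9) = 2*(-72) = -144)
b = 2*√781 (b = √3124 = 2*√781 ≈ 55.893)
(32*h + R) + b = (32*(-144) - 3) + 2*√781 = (-4608 - 3) + 2*√781 = -4611 + 2*√781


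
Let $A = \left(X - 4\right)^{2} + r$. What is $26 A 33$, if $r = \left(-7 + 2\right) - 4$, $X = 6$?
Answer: $-4290$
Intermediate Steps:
$r = -9$ ($r = -5 - 4 = -9$)
$A = -5$ ($A = \left(6 - 4\right)^{2} - 9 = 2^{2} - 9 = 4 - 9 = -5$)
$26 A 33 = 26 \left(-5\right) 33 = \left(-130\right) 33 = -4290$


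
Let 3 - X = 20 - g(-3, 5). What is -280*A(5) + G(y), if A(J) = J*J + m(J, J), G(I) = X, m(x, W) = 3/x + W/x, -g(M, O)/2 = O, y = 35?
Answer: -7475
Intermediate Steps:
g(M, O) = -2*O
X = -27 (X = 3 - (20 - (-2)*5) = 3 - (20 - 1*(-10)) = 3 - (20 + 10) = 3 - 1*30 = 3 - 30 = -27)
G(I) = -27
A(J) = J**2 + (3 + J)/J (A(J) = J*J + (3 + J)/J = J**2 + (3 + J)/J)
-280*A(5) + G(y) = -280*(3 + 5 + 5**3)/5 - 27 = -56*(3 + 5 + 125) - 27 = -56*133 - 27 = -280*133/5 - 27 = -7448 - 27 = -7475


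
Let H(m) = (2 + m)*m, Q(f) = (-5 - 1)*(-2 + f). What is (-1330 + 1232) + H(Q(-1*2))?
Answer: 526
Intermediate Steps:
Q(f) = 12 - 6*f (Q(f) = -6*(-2 + f) = 12 - 6*f)
H(m) = m*(2 + m)
(-1330 + 1232) + H(Q(-1*2)) = (-1330 + 1232) + (12 - (-6)*2)*(2 + (12 - (-6)*2)) = -98 + (12 - 6*(-2))*(2 + (12 - 6*(-2))) = -98 + (12 + 12)*(2 + (12 + 12)) = -98 + 24*(2 + 24) = -98 + 24*26 = -98 + 624 = 526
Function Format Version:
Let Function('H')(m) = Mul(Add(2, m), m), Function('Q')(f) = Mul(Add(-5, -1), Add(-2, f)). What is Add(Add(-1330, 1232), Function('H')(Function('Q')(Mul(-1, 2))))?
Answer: 526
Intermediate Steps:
Function('Q')(f) = Add(12, Mul(-6, f)) (Function('Q')(f) = Mul(-6, Add(-2, f)) = Add(12, Mul(-6, f)))
Function('H')(m) = Mul(m, Add(2, m))
Add(Add(-1330, 1232), Function('H')(Function('Q')(Mul(-1, 2)))) = Add(Add(-1330, 1232), Mul(Add(12, Mul(-6, Mul(-1, 2))), Add(2, Add(12, Mul(-6, Mul(-1, 2)))))) = Add(-98, Mul(Add(12, Mul(-6, -2)), Add(2, Add(12, Mul(-6, -2))))) = Add(-98, Mul(Add(12, 12), Add(2, Add(12, 12)))) = Add(-98, Mul(24, Add(2, 24))) = Add(-98, Mul(24, 26)) = Add(-98, 624) = 526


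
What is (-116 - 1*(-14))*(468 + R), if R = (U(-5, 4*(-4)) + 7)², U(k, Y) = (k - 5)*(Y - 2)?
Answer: -3614574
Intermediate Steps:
U(k, Y) = (-5 + k)*(-2 + Y)
R = 34969 (R = ((10 - 20*(-4) - 2*(-5) + (4*(-4))*(-5)) + 7)² = ((10 - 5*(-16) + 10 - 16*(-5)) + 7)² = ((10 + 80 + 10 + 80) + 7)² = (180 + 7)² = 187² = 34969)
(-116 - 1*(-14))*(468 + R) = (-116 - 1*(-14))*(468 + 34969) = (-116 + 14)*35437 = -102*35437 = -3614574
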